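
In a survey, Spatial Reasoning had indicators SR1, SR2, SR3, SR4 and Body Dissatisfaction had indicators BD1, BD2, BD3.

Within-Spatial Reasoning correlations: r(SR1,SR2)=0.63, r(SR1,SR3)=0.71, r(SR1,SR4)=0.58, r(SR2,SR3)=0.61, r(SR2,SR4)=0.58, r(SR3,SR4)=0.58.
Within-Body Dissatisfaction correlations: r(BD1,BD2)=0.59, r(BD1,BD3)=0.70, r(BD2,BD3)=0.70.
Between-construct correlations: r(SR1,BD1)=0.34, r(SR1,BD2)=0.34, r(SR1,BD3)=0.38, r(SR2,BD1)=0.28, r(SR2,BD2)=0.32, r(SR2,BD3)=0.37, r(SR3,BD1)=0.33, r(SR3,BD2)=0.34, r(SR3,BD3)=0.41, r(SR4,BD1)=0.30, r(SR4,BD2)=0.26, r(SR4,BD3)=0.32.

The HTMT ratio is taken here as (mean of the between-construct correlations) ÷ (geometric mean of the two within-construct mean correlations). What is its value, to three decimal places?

0.521

Mean heterotrait r = 3.99/12 = 0.3325.
Mean within-SR = 3.69/6 = 0.6150; mean within-BD = 1.99/3 = 0.6633.
Geometric mean = √(0.6150 × 0.6633) = 0.6387.
HTMT = 0.3325 / 0.6387 = 0.521.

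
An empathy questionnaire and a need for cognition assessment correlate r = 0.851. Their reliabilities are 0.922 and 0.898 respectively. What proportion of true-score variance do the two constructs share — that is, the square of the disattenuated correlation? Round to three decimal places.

0.875

Disattenuated r = 0.851 / √(0.922 × 0.898) = 0.851 / 0.9099 = 0.9353.
Shared true-score variance = 0.9353² = 0.8748 ≈ 0.875.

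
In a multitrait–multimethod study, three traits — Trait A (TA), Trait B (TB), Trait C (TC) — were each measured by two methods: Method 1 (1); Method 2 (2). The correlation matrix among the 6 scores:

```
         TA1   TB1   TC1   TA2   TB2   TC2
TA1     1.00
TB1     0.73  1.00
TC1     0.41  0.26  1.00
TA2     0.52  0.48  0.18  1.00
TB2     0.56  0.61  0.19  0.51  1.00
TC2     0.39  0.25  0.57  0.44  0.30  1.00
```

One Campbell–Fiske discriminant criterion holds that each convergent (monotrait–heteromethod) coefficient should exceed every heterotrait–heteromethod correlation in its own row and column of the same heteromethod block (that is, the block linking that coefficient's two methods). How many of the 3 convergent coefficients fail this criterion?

Each convergent coefficient versus the relevant comparison correlations:
TA (methods 1·2): 0.52 vs {0.56, 0.48, 0.39, 0.18} → fail.
TB (methods 1·2): 0.61 vs {0.48, 0.56, 0.25, 0.19} → pass.
TC (methods 1·2): 0.57 vs {0.18, 0.39, 0.19, 0.25} → pass.
1 of 3 fail.

1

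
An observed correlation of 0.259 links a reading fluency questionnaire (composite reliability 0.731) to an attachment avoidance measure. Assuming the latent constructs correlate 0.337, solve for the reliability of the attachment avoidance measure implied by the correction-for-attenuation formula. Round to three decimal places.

r_true = r_obs / √(r_xx · r_yy) ⇒ 0.337 = 0.259 / √(0.731 · r_yy).
√(0.731 · r_yy) = 0.259 / 0.337 = 0.7685; 0.731 · r_yy = 0.5906; r_yy = 0.5906 / 0.731 ≈ 0.808.

0.808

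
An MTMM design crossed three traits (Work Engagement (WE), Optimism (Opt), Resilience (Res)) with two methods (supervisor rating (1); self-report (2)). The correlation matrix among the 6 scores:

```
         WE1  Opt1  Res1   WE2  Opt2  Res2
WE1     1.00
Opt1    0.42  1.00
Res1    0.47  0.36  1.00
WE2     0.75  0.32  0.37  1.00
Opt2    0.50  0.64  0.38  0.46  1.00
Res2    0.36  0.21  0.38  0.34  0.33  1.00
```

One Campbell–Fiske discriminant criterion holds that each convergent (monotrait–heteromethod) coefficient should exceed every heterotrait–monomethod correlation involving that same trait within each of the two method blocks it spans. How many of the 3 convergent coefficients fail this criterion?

1

Convergent coefficients and their comparison sets:
WE (methods 1·2): 0.75 vs {0.42, 0.46, 0.47, 0.34} → pass.
Opt (methods 1·2): 0.64 vs {0.42, 0.46, 0.36, 0.33} → pass.
Res (methods 1·2): 0.38 vs {0.47, 0.34, 0.36, 0.33} → fail.
1 of 3 fail.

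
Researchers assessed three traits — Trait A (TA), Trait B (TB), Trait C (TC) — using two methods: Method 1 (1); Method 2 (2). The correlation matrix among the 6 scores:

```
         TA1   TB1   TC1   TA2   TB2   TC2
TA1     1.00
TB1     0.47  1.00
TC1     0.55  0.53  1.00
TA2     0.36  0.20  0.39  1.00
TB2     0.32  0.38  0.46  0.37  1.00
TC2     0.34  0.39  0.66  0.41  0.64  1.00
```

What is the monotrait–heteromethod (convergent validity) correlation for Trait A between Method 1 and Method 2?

0.36

Same trait (TA), different methods: r(TA1, TA2) = 0.36.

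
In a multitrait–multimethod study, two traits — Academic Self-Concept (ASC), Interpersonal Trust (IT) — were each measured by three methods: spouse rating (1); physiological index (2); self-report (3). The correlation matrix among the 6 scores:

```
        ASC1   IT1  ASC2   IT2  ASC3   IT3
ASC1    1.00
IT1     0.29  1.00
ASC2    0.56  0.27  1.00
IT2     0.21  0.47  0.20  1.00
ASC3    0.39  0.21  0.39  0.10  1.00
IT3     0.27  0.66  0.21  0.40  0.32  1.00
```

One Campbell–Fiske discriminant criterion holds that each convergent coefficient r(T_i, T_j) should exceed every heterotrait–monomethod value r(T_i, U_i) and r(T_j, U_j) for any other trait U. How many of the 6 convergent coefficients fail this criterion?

0

Each convergent coefficient versus the relevant comparison correlations:
ASC (methods 1·2): 0.56 vs {0.29, 0.20} → pass.
ASC (methods 1·3): 0.39 vs {0.29, 0.32} → pass.
ASC (methods 2·3): 0.39 vs {0.20, 0.32} → pass.
IT (methods 1·2): 0.47 vs {0.29, 0.20} → pass.
IT (methods 1·3): 0.66 vs {0.29, 0.32} → pass.
IT (methods 2·3): 0.40 vs {0.20, 0.32} → pass.
0 of 6 fail.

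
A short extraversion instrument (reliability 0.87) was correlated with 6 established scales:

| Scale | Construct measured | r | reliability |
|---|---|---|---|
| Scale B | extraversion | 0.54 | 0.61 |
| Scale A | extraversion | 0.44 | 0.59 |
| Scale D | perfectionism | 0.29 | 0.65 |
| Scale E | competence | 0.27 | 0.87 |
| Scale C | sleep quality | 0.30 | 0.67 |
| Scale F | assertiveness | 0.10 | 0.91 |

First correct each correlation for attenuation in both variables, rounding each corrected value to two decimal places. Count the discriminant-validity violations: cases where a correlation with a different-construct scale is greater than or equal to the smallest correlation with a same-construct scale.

Disattenuated r (r / √(r_scale · r_new)):
  Scale B (conv): 0.54 / √(0.61·0.87) = 0.74
  Scale A (conv): 0.44 / √(0.59·0.87) = 0.61
  Scale D (disc): 0.29 / √(0.65·0.87) = 0.39
  Scale E (disc): 0.27 / √(0.87·0.87) = 0.31
  Scale C (disc): 0.30 / √(0.67·0.87) = 0.39
  Scale F (disc): 0.10 / √(0.91·0.87) = 0.11
Smallest convergent = 0.61. Discriminant values: 0.39, 0.31, 0.39, 0.11; count ≥ 0.61 → 0.

0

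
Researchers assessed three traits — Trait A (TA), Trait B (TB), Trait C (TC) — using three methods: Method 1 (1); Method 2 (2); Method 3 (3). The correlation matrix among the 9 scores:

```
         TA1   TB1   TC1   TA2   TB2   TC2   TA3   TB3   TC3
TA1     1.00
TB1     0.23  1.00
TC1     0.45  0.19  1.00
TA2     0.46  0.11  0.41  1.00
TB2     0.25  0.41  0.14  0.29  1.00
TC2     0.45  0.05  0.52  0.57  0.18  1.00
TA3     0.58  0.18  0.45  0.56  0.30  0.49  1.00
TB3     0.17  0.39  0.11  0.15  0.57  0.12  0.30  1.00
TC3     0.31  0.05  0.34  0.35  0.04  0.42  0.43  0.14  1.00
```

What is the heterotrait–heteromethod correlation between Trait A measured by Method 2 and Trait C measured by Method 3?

0.35

Different traits and methods: r(TA2, TC3) = 0.35.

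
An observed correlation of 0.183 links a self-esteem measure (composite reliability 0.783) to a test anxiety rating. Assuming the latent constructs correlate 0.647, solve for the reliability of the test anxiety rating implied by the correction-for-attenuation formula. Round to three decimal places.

0.102

r_true = r_obs / √(r_xx · r_yy) ⇒ 0.647 = 0.183 / √(0.783 · r_yy).
√(0.783 · r_yy) = 0.183 / 0.647 = 0.2828; 0.783 · r_yy = 0.0800; r_yy = 0.0800 / 0.783 ≈ 0.102.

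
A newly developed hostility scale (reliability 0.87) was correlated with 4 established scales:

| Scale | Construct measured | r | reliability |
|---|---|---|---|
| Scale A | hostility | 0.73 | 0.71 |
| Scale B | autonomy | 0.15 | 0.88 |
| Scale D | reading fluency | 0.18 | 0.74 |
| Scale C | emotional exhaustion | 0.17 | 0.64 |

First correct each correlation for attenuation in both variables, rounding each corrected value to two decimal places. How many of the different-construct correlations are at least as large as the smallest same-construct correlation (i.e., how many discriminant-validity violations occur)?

Disattenuated r (r / √(r_scale · r_new)):
  Scale A (conv): 0.73 / √(0.71·0.87) = 0.93
  Scale B (disc): 0.15 / √(0.88·0.87) = 0.17
  Scale D (disc): 0.18 / √(0.74·0.87) = 0.22
  Scale C (disc): 0.17 / √(0.64·0.87) = 0.23
Smallest convergent = 0.93. Discriminant values: 0.17, 0.22, 0.23; count ≥ 0.93 → 0.

0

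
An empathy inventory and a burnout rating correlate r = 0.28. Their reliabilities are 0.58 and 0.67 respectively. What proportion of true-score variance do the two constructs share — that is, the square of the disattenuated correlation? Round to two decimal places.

0.20

Disattenuated r = 0.28 / √(0.58 × 0.67) = 0.28 / 0.6234 = 0.4491.
Shared true-score variance = 0.4491² = 0.2017 ≈ 0.20.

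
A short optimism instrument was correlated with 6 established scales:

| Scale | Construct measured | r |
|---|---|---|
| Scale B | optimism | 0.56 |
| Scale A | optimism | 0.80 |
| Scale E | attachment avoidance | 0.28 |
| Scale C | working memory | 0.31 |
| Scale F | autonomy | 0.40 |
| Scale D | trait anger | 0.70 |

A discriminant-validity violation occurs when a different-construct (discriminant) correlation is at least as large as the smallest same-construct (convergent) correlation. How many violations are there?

1

Convergent (same construct = optimism): Scale B, Scale A.
Smallest convergent = 0.56. Discriminant values: 0.28, 0.31, 0.40, 0.70; count ≥ 0.56 → 1.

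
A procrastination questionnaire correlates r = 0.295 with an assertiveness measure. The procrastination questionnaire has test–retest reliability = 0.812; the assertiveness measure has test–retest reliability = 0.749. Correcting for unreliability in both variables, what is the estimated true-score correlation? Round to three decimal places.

0.378

r_true = r_obs / √(r_xx · r_yy) = 0.295 / √(0.812 × 0.749) = 0.295 / √0.608188 = 0.295 / 0.7799 ≈ 0.378.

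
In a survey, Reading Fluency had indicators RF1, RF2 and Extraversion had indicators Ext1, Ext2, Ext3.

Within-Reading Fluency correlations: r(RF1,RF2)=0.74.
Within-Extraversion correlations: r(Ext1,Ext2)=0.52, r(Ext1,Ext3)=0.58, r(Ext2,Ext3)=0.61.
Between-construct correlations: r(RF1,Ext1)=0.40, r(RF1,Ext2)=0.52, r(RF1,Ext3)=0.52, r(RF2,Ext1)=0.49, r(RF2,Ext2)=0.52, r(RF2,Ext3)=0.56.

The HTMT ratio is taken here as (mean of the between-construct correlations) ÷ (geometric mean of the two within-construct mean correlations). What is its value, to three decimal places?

Mean between = 3.01/6 = 0.5017.
Mean within-RF = 0.74/1 = 0.7400; mean within-Ext = 1.71/3 = 0.5700.
Geometric mean = √(0.7400 × 0.5700) = 0.6495.
HTMT = 0.5017 / 0.6495 = 0.772.

0.772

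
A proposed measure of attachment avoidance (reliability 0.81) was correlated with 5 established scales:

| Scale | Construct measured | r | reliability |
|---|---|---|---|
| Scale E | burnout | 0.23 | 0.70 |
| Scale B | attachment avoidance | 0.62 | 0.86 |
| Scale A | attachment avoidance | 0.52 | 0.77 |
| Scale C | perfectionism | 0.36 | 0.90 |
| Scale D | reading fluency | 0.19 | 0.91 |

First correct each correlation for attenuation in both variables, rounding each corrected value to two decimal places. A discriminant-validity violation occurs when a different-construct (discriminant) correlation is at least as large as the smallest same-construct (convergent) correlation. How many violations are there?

0

Disattenuated r (r / √(r_scale · r_new)):
  Scale E (disc): 0.23 / √(0.70·0.81) = 0.31
  Scale B (conv): 0.62 / √(0.86·0.81) = 0.74
  Scale A (conv): 0.52 / √(0.77·0.81) = 0.66
  Scale C (disc): 0.36 / √(0.90·0.81) = 0.42
  Scale D (disc): 0.19 / √(0.91·0.81) = 0.22
Smallest convergent = 0.66. Discriminant values: 0.31, 0.42, 0.22; count ≥ 0.66 → 0.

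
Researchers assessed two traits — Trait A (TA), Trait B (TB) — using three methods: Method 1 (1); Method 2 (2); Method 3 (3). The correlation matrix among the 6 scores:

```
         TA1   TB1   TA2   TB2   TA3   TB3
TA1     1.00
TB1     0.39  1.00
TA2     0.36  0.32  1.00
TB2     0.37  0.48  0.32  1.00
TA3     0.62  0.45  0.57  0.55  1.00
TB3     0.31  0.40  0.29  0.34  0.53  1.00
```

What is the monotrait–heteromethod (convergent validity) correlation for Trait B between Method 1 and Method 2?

0.48

Same trait (TB), different methods: r(TB1, TB2) = 0.48.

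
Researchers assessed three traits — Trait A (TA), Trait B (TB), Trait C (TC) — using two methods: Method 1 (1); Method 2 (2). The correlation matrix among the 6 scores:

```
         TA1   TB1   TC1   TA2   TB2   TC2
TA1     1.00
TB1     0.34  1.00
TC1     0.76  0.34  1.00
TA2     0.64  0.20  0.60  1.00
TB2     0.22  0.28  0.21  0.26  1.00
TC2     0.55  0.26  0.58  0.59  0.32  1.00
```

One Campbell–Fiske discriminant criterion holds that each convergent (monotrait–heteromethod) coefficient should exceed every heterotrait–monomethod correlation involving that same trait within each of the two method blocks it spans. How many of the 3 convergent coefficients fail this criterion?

3

Checking each validity diagonal entry against its comparison values:
TA (methods 1·2): 0.64 vs {0.34, 0.26, 0.76, 0.59} → fail.
TB (methods 1·2): 0.28 vs {0.34, 0.26, 0.34, 0.32} → fail.
TC (methods 1·2): 0.58 vs {0.76, 0.59, 0.34, 0.32} → fail.
3 of 3 fail.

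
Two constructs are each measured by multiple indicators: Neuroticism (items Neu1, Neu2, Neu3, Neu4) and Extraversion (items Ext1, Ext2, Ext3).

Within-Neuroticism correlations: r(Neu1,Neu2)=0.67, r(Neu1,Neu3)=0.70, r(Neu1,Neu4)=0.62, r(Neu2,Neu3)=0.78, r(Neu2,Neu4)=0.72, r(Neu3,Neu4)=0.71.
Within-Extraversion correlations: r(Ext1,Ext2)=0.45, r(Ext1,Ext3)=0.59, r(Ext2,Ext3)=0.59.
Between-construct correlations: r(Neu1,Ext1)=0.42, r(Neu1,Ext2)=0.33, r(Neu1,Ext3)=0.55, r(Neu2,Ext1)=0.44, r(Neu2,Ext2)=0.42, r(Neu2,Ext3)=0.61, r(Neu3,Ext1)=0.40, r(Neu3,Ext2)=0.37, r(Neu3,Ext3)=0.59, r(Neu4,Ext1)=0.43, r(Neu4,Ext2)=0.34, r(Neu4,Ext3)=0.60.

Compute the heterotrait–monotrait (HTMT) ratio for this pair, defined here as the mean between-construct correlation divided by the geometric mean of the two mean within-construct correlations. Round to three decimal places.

Mean heterotrait r = 5.50/12 = 0.4583.
Mean within-Neu = 4.20/6 = 0.7000; mean within-Ext = 1.63/3 = 0.5433.
Geometric mean = √(0.7000 × 0.5433) = 0.6167.
HTMT = 0.4583 / 0.6167 = 0.743.

0.743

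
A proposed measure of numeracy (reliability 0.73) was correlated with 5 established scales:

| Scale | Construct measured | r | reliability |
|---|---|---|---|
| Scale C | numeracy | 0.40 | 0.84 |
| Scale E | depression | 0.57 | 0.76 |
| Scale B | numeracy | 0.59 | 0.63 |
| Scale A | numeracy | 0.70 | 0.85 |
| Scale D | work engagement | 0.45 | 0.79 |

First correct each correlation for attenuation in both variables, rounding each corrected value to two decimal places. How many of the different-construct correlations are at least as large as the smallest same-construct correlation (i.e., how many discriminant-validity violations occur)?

Disattenuated r (r / √(r_scale · r_new)):
  Scale C (conv): 0.40 / √(0.84·0.73) = 0.51
  Scale E (disc): 0.57 / √(0.76·0.73) = 0.77
  Scale B (conv): 0.59 / √(0.63·0.73) = 0.87
  Scale A (conv): 0.70 / √(0.85·0.73) = 0.89
  Scale D (disc): 0.45 / √(0.79·0.73) = 0.59
Smallest convergent = 0.51. Discriminant values: 0.77, 0.59; count ≥ 0.51 → 2.

2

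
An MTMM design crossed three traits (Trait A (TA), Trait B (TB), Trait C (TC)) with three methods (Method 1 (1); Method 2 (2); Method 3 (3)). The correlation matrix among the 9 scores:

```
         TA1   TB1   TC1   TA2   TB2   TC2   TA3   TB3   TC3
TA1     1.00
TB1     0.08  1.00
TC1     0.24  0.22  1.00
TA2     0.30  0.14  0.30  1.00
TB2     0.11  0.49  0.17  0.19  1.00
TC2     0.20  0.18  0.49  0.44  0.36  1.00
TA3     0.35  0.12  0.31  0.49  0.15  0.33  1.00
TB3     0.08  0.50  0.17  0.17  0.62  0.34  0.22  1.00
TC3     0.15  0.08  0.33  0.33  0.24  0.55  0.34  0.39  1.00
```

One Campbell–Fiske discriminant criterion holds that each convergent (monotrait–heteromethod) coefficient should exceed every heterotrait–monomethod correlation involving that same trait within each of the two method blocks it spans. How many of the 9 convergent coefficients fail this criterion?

2

Convergent coefficients and their comparison sets:
TA (methods 1·2): 0.30 vs {0.08, 0.19, 0.24, 0.44} → fail.
TA (methods 1·3): 0.35 vs {0.08, 0.22, 0.24, 0.34} → pass.
TA (methods 2·3): 0.49 vs {0.19, 0.22, 0.44, 0.34} → pass.
TB (methods 1·2): 0.49 vs {0.08, 0.19, 0.22, 0.36} → pass.
TB (methods 1·3): 0.50 vs {0.08, 0.22, 0.22, 0.39} → pass.
TB (methods 2·3): 0.62 vs {0.19, 0.22, 0.36, 0.39} → pass.
TC (methods 1·2): 0.49 vs {0.24, 0.44, 0.22, 0.36} → pass.
TC (methods 1·3): 0.33 vs {0.24, 0.34, 0.22, 0.39} → fail.
TC (methods 2·3): 0.55 vs {0.44, 0.34, 0.36, 0.39} → pass.
2 of 9 fail.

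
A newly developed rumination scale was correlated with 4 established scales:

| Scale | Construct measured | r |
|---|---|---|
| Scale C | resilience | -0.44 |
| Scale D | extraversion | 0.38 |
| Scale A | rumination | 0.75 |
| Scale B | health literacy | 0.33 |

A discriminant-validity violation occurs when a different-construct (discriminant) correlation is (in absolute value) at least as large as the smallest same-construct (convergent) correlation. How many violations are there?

0

Convergent (same construct = rumination): Scale A.
Smallest convergent = 0.75. Discriminant |r|: 0.44, 0.38, 0.33; count ≥ 0.75 → 0.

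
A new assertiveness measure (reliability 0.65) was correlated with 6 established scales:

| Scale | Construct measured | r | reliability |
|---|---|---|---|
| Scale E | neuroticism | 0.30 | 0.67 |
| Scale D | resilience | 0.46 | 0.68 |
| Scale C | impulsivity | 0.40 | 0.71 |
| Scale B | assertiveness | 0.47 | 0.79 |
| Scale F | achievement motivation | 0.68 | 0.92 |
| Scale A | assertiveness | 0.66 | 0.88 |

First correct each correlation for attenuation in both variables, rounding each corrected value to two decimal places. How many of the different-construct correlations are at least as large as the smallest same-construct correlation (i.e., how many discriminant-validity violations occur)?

2

Disattenuated r (r / √(r_scale · r_new)):
  Scale E (disc): 0.30 / √(0.67·0.65) = 0.45
  Scale D (disc): 0.46 / √(0.68·0.65) = 0.69
  Scale C (disc): 0.40 / √(0.71·0.65) = 0.59
  Scale B (conv): 0.47 / √(0.79·0.65) = 0.66
  Scale F (disc): 0.68 / √(0.92·0.65) = 0.88
  Scale A (conv): 0.66 / √(0.88·0.65) = 0.87
Smallest convergent = 0.66. Discriminant values: 0.45, 0.69, 0.59, 0.88; count ≥ 0.66 → 2.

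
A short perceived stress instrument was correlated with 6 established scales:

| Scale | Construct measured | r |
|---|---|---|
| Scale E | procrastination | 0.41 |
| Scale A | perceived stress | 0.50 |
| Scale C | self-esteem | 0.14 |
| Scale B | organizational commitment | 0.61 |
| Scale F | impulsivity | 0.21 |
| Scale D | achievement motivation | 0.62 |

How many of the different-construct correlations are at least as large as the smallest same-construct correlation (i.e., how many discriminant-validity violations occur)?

Convergent (same construct = perceived stress): Scale A.
Smallest convergent = 0.50. Discriminant values: 0.41, 0.14, 0.61, 0.21, 0.62; count ≥ 0.50 → 2.

2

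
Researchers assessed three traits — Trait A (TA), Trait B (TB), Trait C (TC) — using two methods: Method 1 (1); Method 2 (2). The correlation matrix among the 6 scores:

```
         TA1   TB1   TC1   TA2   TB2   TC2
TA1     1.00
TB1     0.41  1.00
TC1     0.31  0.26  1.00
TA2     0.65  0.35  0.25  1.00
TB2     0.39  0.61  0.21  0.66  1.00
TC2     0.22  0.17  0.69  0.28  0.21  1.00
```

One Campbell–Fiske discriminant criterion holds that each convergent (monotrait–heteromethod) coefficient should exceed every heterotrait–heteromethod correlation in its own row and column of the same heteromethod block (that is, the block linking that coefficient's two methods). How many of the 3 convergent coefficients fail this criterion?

0

Each convergent coefficient versus the relevant comparison correlations:
TA (methods 1·2): 0.65 vs {0.39, 0.35, 0.22, 0.25} → pass.
TB (methods 1·2): 0.61 vs {0.35, 0.39, 0.17, 0.21} → pass.
TC (methods 1·2): 0.69 vs {0.25, 0.22, 0.21, 0.17} → pass.
0 of 3 fail.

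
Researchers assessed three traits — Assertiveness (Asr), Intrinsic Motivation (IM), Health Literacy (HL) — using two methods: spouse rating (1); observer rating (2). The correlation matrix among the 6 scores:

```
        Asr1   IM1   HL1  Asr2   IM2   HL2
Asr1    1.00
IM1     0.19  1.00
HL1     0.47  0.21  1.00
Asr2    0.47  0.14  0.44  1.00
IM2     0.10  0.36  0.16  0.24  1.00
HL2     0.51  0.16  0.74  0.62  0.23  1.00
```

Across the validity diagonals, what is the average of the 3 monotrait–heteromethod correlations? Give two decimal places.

0.52

Convergent values: 0.47, 0.36, 0.74; mean = 1.57/3 = 0.52.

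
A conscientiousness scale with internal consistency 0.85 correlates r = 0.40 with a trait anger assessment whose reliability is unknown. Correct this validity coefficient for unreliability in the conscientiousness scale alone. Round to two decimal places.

Single correction: r_c = r_obs / √r_xx = 0.40 / √0.85 = 0.40 / 0.9220 ≈ 0.43.

0.43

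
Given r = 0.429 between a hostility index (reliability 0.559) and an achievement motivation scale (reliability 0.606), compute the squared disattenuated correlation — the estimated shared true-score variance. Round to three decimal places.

0.543

Disattenuated r = 0.429 / √(0.559 × 0.606) = 0.429 / 0.5820 = 0.7371.
Shared true-score variance = 0.7371² = 0.5433 ≈ 0.543.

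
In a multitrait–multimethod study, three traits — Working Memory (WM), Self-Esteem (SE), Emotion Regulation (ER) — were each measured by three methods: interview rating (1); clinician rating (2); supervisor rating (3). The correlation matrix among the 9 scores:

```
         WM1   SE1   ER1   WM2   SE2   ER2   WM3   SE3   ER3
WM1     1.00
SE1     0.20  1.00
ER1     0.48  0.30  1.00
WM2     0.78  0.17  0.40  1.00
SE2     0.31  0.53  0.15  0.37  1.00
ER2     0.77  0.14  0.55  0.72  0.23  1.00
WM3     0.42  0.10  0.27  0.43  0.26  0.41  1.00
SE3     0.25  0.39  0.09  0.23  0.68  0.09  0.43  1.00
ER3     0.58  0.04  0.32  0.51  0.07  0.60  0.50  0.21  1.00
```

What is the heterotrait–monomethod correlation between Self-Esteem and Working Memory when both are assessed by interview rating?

0.20

Different traits, same method: r(SE1, WM1) = 0.20.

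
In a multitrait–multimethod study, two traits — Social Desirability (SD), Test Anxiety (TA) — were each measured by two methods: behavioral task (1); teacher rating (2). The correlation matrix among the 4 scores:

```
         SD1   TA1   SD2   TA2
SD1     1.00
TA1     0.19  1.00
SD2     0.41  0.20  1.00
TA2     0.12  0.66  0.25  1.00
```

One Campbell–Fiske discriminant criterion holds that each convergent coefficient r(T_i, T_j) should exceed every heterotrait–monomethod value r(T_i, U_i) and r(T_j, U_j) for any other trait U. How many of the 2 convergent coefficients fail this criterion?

0

Each convergent coefficient versus the relevant comparison correlations:
SD (methods 1·2): 0.41 vs {0.19, 0.25} → pass.
TA (methods 1·2): 0.66 vs {0.19, 0.25} → pass.
0 of 2 fail.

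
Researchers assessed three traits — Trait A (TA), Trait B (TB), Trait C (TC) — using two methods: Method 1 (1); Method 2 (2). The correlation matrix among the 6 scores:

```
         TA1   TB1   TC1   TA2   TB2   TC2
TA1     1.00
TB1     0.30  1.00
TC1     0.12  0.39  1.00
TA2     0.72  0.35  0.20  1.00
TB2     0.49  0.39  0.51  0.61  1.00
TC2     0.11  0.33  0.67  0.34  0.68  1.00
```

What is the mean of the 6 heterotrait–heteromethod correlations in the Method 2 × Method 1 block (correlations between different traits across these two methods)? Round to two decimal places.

HTHM values (method 2 × method 1): 0.35, 0.20, 0.49, 0.51, 0.11, 0.33; mean = 1.99/6 = 0.33.

0.33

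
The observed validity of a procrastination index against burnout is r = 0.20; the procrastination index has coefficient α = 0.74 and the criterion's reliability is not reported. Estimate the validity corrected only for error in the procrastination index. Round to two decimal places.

0.23

Single correction: r_c = r_obs / √r_xx = 0.20 / √0.74 = 0.20 / 0.8602 ≈ 0.23.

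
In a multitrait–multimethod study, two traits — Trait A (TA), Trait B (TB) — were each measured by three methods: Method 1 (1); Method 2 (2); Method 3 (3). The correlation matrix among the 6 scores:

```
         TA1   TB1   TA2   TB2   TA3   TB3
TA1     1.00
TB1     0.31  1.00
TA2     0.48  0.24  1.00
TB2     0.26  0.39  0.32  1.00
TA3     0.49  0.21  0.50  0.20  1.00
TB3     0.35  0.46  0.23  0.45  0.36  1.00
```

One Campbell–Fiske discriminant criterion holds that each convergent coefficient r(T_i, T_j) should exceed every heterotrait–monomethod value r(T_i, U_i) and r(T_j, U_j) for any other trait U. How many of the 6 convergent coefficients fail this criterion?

Convergent coefficients and their comparison sets:
TA (methods 1·2): 0.48 vs {0.31, 0.32} → pass.
TA (methods 1·3): 0.49 vs {0.31, 0.36} → pass.
TA (methods 2·3): 0.50 vs {0.32, 0.36} → pass.
TB (methods 1·2): 0.39 vs {0.31, 0.32} → pass.
TB (methods 1·3): 0.46 vs {0.31, 0.36} → pass.
TB (methods 2·3): 0.45 vs {0.32, 0.36} → pass.
0 of 6 fail.

0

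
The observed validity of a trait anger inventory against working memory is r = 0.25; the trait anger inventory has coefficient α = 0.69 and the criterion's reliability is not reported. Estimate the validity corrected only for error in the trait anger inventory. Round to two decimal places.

Single correction: r_c = r_obs / √r_xx = 0.25 / √0.69 = 0.25 / 0.8307 ≈ 0.30.

0.30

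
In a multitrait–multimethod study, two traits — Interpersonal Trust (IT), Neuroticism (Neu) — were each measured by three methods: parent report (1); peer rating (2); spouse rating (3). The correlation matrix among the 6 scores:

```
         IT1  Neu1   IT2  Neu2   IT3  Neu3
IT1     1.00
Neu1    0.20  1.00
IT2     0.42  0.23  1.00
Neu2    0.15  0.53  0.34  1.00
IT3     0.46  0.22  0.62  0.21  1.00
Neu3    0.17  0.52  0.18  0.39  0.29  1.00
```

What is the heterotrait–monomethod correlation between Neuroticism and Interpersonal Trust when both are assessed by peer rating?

0.34

Different traits, same method: r(Neu2, IT2) = 0.34.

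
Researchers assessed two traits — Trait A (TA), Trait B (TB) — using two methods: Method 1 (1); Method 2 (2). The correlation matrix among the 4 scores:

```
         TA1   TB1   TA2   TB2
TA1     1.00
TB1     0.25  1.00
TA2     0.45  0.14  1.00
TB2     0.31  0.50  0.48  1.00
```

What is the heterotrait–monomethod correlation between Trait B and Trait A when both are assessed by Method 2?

Different traits, same method: r(TB2, TA2) = 0.48.

0.48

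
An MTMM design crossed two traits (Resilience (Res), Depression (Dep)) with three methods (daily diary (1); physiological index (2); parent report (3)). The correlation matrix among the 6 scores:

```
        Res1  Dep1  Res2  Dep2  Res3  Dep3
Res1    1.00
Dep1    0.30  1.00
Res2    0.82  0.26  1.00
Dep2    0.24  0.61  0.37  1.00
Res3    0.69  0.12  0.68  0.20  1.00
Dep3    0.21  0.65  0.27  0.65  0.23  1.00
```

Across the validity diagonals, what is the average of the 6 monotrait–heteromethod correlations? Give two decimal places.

0.68

Convergent values: 0.82, 0.69, 0.68, 0.61, 0.65, 0.65; mean = 4.10/6 = 0.68.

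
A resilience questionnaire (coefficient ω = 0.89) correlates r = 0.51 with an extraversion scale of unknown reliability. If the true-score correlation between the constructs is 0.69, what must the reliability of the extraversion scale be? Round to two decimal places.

r_true = r_obs / √(r_xx · r_yy) ⇒ 0.69 = 0.51 / √(0.89 · r_yy).
√(0.89 · r_yy) = 0.51 / 0.69 = 0.7391; 0.89 · r_yy = 0.5463; r_yy = 0.5463 / 0.89 ≈ 0.61.

0.61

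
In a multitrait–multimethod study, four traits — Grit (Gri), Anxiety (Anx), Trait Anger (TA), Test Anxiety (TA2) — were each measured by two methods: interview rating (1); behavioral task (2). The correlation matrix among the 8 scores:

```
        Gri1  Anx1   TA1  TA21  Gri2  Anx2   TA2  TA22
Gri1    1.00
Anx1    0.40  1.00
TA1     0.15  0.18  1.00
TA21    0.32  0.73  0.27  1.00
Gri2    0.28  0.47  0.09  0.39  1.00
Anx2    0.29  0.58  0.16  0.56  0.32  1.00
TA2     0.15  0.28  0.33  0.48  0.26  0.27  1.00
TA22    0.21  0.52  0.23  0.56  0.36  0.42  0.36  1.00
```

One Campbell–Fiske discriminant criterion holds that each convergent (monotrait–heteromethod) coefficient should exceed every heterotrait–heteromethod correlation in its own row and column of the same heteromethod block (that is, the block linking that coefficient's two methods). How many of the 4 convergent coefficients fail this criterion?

Checking each validity diagonal entry against its comparison values:
Gri (methods 1·2): 0.28 vs {0.29, 0.47, 0.15, 0.09, 0.21, 0.39} → fail.
Anx (methods 1·2): 0.58 vs {0.47, 0.29, 0.28, 0.16, 0.52, 0.56} → pass.
TA (methods 1·2): 0.33 vs {0.09, 0.15, 0.16, 0.28, 0.23, 0.48} → fail.
TA2 (methods 1·2): 0.56 vs {0.39, 0.21, 0.56, 0.52, 0.48, 0.23} → fail.
3 of 4 fail.

3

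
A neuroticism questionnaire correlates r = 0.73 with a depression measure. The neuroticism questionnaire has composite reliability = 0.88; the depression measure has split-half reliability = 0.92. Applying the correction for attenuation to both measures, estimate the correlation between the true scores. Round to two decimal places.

0.81

r_true = r_obs / √(r_xx · r_yy) = 0.73 / √(0.88 × 0.92) = 0.73 / √0.8096 = 0.73 / 0.8998 ≈ 0.81.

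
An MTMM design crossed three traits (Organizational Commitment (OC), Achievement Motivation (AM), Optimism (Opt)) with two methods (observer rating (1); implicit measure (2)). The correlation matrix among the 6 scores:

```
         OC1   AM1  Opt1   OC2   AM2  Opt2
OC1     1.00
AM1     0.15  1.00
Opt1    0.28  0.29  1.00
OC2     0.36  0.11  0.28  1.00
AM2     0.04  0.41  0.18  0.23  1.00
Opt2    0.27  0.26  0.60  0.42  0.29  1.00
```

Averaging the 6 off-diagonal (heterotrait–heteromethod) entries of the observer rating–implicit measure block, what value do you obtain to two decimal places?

HTHM values (method 1 × method 2): 0.04, 0.27, 0.11, 0.26, 0.28, 0.18; mean = 1.14/6 = 0.19.

0.19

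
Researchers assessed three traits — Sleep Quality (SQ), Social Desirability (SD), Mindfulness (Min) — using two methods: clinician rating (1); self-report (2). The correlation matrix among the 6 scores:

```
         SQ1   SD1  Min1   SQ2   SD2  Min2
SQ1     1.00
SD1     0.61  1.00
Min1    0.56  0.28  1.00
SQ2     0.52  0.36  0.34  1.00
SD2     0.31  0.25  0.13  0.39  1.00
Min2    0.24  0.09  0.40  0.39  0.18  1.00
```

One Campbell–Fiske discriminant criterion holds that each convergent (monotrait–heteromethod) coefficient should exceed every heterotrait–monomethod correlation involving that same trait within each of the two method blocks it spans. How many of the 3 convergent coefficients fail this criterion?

Checking each validity diagonal entry against its comparison values:
SQ (methods 1·2): 0.52 vs {0.61, 0.39, 0.56, 0.39} → fail.
SD (methods 1·2): 0.25 vs {0.61, 0.39, 0.28, 0.18} → fail.
Min (methods 1·2): 0.40 vs {0.56, 0.39, 0.28, 0.18} → fail.
3 of 3 fail.

3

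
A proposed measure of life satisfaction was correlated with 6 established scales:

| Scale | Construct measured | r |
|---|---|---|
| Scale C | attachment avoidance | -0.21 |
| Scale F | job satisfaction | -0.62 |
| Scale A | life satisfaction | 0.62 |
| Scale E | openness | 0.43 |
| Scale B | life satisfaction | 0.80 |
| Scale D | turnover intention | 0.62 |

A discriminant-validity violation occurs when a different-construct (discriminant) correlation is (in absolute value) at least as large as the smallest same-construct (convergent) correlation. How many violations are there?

2

Convergent (same construct = life satisfaction): Scale A, Scale B.
Smallest convergent = 0.62. Discriminant |r|: 0.21, 0.62, 0.43, 0.62; count ≥ 0.62 → 2.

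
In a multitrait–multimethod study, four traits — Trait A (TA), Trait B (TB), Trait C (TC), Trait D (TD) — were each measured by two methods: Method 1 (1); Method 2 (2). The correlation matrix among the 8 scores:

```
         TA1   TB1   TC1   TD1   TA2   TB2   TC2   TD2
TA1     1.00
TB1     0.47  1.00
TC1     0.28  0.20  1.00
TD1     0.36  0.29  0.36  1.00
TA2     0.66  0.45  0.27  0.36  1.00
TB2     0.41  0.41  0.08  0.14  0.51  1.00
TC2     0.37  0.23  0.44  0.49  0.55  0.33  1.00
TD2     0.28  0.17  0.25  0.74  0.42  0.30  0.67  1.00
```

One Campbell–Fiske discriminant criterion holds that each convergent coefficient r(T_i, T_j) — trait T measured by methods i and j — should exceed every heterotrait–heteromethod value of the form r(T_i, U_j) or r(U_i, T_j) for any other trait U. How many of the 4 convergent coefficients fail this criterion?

Convergent coefficients and their comparison sets:
TA (methods 1·2): 0.66 vs {0.41, 0.45, 0.37, 0.27, 0.28, 0.36} → pass.
TB (methods 1·2): 0.41 vs {0.45, 0.41, 0.23, 0.08, 0.17, 0.14} → fail.
TC (methods 1·2): 0.44 vs {0.27, 0.37, 0.08, 0.23, 0.25, 0.49} → fail.
TD (methods 1·2): 0.74 vs {0.36, 0.28, 0.14, 0.17, 0.49, 0.25} → pass.
2 of 4 fail.

2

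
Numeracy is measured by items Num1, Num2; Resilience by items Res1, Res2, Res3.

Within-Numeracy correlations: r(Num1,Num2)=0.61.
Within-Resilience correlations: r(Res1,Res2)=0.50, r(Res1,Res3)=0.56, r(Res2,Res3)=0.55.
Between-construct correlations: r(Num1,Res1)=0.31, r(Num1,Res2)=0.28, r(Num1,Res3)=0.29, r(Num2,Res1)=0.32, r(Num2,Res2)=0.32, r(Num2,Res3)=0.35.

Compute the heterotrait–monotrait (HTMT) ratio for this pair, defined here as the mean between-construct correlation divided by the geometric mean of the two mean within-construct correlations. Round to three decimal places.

0.545

Between-construct mean = 1.87/6 = 0.3117.
Mean within-Num = 0.61/1 = 0.6100; mean within-Res = 1.61/3 = 0.5367.
Geometric mean = √(0.6100 × 0.5367) = 0.5722.
HTMT = 0.3117 / 0.5722 = 0.545.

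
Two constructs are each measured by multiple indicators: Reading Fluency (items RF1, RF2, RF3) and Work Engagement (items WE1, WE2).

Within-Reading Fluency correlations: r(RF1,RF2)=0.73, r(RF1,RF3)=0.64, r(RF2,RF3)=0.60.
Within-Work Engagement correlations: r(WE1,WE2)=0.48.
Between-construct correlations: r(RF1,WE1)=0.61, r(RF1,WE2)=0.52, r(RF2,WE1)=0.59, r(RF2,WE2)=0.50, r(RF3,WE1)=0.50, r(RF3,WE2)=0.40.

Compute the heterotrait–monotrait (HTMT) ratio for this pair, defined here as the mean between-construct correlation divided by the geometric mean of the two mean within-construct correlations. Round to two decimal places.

0.93

Mean heterotrait r = 3.12/6 = 0.5200.
Mean within-RF = 1.97/3 = 0.6567; mean within-WE = 0.48/1 = 0.4800.
Geometric mean = √(0.6567 × 0.4800) = 0.5614.
HTMT = 0.5200 / 0.5614 = 0.93.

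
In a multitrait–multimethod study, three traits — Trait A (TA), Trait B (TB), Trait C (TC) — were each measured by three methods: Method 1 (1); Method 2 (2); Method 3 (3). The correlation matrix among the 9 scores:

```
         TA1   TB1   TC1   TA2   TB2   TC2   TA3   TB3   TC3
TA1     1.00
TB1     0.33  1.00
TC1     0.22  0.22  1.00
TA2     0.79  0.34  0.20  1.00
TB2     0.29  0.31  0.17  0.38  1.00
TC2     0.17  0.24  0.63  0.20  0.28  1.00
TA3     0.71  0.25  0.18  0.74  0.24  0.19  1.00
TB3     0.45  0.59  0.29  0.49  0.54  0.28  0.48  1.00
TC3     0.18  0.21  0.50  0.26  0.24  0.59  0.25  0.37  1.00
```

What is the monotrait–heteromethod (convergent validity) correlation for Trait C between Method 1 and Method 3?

0.50

Same trait (TC), different methods: r(TC1, TC3) = 0.50.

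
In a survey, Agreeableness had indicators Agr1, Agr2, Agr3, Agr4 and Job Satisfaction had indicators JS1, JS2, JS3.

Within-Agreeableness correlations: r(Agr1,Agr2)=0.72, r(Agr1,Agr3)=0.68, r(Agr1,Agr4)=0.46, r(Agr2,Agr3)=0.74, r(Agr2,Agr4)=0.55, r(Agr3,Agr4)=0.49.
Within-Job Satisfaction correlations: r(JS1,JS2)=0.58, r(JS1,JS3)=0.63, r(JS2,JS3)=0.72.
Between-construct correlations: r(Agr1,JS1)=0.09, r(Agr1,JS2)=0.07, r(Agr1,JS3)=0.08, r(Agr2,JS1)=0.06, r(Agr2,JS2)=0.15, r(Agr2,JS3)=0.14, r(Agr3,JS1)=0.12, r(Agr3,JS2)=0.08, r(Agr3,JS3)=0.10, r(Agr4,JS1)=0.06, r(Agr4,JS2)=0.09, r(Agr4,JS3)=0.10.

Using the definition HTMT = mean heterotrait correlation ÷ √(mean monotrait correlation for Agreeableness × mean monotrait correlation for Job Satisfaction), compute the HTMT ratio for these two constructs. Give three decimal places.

0.152

Between-construct mean = 1.14/12 = 0.0950.
Mean within-Agr = 3.64/6 = 0.6067; mean within-JS = 1.93/3 = 0.6433.
Geometric mean = √(0.6067 × 0.6433) = 0.6247.
HTMT = 0.0950 / 0.6247 = 0.152.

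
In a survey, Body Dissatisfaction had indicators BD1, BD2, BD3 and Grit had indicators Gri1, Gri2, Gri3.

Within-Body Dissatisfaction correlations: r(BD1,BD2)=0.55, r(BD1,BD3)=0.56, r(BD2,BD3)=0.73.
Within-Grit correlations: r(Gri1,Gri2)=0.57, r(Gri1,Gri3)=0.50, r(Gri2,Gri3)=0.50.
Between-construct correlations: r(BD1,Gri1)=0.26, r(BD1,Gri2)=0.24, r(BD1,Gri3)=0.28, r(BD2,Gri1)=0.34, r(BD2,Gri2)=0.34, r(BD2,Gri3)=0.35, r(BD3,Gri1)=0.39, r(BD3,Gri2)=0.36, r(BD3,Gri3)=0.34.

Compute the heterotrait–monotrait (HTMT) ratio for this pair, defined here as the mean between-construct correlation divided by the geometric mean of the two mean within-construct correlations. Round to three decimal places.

0.569

Mean heterotrait r = 2.90/9 = 0.3222.
Mean within-BD = 1.84/3 = 0.6133; mean within-Gri = 1.57/3 = 0.5233.
Geometric mean = √(0.6133 × 0.5233) = 0.5665.
HTMT = 0.3222 / 0.5665 = 0.569.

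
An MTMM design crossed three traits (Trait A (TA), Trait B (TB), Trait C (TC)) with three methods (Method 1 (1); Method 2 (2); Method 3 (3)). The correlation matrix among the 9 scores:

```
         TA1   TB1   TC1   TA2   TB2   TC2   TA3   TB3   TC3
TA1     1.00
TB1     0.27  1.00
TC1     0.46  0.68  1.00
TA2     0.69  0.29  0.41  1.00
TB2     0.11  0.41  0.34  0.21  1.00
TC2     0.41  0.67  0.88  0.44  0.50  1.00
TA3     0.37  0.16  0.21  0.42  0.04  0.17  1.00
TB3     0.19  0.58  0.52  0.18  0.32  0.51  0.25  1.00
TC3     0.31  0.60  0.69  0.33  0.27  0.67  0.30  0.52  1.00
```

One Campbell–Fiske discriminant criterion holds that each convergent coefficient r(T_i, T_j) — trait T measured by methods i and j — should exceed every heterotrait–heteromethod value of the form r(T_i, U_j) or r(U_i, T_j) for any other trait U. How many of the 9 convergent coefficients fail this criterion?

3

Each convergent coefficient versus the relevant comparison correlations:
TA (methods 1·2): 0.69 vs {0.11, 0.29, 0.41, 0.41} → pass.
TA (methods 1·3): 0.37 vs {0.19, 0.16, 0.31, 0.21} → pass.
TA (methods 2·3): 0.42 vs {0.18, 0.04, 0.33, 0.17} → pass.
TB (methods 1·2): 0.41 vs {0.29, 0.11, 0.67, 0.34} → fail.
TB (methods 1·3): 0.58 vs {0.16, 0.19, 0.60, 0.52} → fail.
TB (methods 2·3): 0.32 vs {0.04, 0.18, 0.27, 0.51} → fail.
TC (methods 1·2): 0.88 vs {0.41, 0.41, 0.34, 0.67} → pass.
TC (methods 1·3): 0.69 vs {0.21, 0.31, 0.52, 0.60} → pass.
TC (methods 2·3): 0.67 vs {0.17, 0.33, 0.51, 0.27} → pass.
3 of 9 fail.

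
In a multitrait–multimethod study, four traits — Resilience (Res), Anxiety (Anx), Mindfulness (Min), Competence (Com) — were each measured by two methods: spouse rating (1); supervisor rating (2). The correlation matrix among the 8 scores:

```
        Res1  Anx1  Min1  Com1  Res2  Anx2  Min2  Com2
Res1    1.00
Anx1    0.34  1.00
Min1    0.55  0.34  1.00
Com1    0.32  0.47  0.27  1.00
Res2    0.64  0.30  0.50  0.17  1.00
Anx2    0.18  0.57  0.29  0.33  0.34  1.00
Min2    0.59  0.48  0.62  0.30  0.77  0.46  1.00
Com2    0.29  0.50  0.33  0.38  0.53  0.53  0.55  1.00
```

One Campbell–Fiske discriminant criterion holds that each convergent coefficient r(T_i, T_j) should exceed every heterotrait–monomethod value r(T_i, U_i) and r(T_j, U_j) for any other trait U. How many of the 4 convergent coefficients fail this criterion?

Checking each validity diagonal entry against its comparison values:
Res (methods 1·2): 0.64 vs {0.34, 0.34, 0.55, 0.77, 0.32, 0.53} → fail.
Anx (methods 1·2): 0.57 vs {0.34, 0.34, 0.34, 0.46, 0.47, 0.53} → pass.
Min (methods 1·2): 0.62 vs {0.55, 0.77, 0.34, 0.46, 0.27, 0.55} → fail.
Com (methods 1·2): 0.38 vs {0.32, 0.53, 0.47, 0.53, 0.27, 0.55} → fail.
3 of 4 fail.

3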